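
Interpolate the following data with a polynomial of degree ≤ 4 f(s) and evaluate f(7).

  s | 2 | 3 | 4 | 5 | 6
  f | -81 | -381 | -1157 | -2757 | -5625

-10301

Using Newton's divided-difference form:
f[2,3] = (-381 - (-81)) / (3 - 2) = -300
f[3,4] = (-1157 - (-381)) / (4 - 3) = -776
f[4,5] = (-2757 - (-1157)) / (5 - 4) = -1600
f[5,6] = (-5625 - (-2757)) / (6 - 5) = -2868
f[2,3,4] = (-776 - (-300)) / (4 - 2) = -238
f[3,4,5] = (-1600 - (-776)) / (5 - 3) = -412
f[4,5,6] = (-2868 - (-1600)) / (6 - 4) = -634
f[2,3,4,5] = (-412 - (-238)) / (5 - 2) = -58
f[3,4,5,6] = (-634 - (-412)) / (6 - 3) = -74
f[2,3,4,5,6] = (-74 - (-58)) / (6 - 2) = -4
f(7) = -81 + (-300)·(5) + (-238)·(5)·(4) + (-58)·(5)·(4)·(3) + (-4)·(5)·(4)·(3)·(2) = -10301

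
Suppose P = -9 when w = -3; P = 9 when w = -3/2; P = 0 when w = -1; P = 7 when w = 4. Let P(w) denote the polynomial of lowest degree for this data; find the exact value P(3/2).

-20997/308

L_0(3/2) = (3)·(5/2)·(-5/2)/[(-3/2)·(-2)·(-7)] = 25/28
L_1(3/2) = (9/2)·(5/2)·(-5/2)/[(3/2)·(-1/2)·(-11/2)] = -75/11
L_2(3/2) = (9/2)·(3)·(-5/2)/[(2)·(1/2)·(-5)] = 27/4
L_3(3/2) = (9/2)·(3)·(5/2)/[(7)·(11/2)·(5)] = 27/154
Sum: (-9)·(25/28) + 9·(-75/11) + 0 + 7·(27/154) = -20997/308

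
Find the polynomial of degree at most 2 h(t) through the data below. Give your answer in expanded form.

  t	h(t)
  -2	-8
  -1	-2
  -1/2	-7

h(t) = -(32/3)t^2 - 26t - 52/3

Newton's divided differences:
h[-2,-1] = (-2 - (-8)) / (-1 - (-2)) = 6
h[-1,-1/2] = (-7 - (-2)) / (-1/2 - (-1)) = -10
h[-2,-1,-1/2] = (-10 - 6) / (-1/2 - (-2)) = -32/3
h(t) = -8 + 6·(t + 2) + (-32/3)·(t + 2)(t + 1)
Expanding: h(t) = -(32/3)t^2 - 26t - 52/3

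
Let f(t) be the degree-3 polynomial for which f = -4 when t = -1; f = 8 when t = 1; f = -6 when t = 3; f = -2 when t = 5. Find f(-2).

L_0(-2) = (-3)·(-5)·(-7)/[(-2)·(-4)·(-6)] = 35/16
L_1(-2) = (-1)·(-5)·(-7)/[(2)·(-2)·(-4)] = -35/16
L_2(-2) = (-1)·(-3)·(-7)/[(4)·(2)·(-2)] = 21/16
L_3(-2) = (-1)·(-3)·(-5)/[(6)·(4)·(2)] = -5/16
Sum: (-4)·(35/16) + 8·(-35/16) + (-6)·(21/16) + (-2)·(-5/16) = -67/2

-67/2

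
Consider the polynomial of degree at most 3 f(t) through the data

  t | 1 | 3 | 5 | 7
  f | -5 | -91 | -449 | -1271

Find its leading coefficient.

The leading coefficient equals the top divided difference f[1,3,5,7].
f[1,3] = (-91 - (-5)) / (3 - 1) = -43
f[3,5] = (-449 - (-91)) / (5 - 3) = -179
f[5,7] = (-1271 - (-449)) / (7 - 5) = -411
f[1,3,5] = (-179 - (-43)) / (5 - 1) = -34
f[3,5,7] = (-411 - (-179)) / (7 - 3) = -58
f[1,3,5,7] = (-58 - (-34)) / (7 - 1) = -4

-4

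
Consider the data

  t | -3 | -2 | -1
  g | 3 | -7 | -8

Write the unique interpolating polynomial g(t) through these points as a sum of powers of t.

g(t) = (9/2)t^2 + (25/2)t

Build the Lagrange basis polynomials:
L_0(t) = (t + 2)(t + 1) / [2] = (1/2)t^2 + (3/2)t + 1
L_1(t) = (t + 3)(t + 1) / [-1] = -t^2 - 4t - 3
L_2(t) = (t + 3)(t + 2) / [2] = (1/2)t^2 + (5/2)t + 3
g(t) = 3·L_0 + (-7)·L_1 + (-8)·L_2
  3·L_0(t) = (3/2)t^2 + (9/2)t + 3
  (-7)·L_1(t) = 7t^2 + 28t + 21
  (-8)·L_2(t) = -4t^2 - 20t - 24
Adding term by term: (9/2)t^2 + (25/2)t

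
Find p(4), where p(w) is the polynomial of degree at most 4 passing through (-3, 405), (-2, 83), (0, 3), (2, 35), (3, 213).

755

Using Newton's divided-difference form:
p[-3,-2] = (83 - 405) / (-2 - (-3)) = -322
p[-2,0] = (3 - 83) / (0 - (-2)) = -40
p[0,2] = (35 - 3) / (2 - 0) = 16
p[2,3] = (213 - 35) / (3 - 2) = 178
p[-3,-2,0] = (-40 - (-322)) / (0 - (-3)) = 94
p[-2,0,2] = (16 - (-40)) / (2 - (-2)) = 14
p[0,2,3] = (178 - 16) / (3 - 0) = 54
p[-3,-2,0,2] = (14 - 94) / (2 - (-3)) = -16
p[-2,0,2,3] = (54 - 14) / (3 - (-2)) = 8
p[-3,-2,0,2,3] = (8 - (-16)) / (3 - (-3)) = 4
p(4) = 405 + (-322)·(7) + 94·(7)·(6) + (-16)·(7)·(6)·(4) + 4·(7)·(6)·(4)·(2) = 755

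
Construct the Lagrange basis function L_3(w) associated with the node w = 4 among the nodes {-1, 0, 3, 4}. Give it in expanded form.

L_3(w) = (1/20)w^3 - (1/10)w^2 - (3/20)w

L_3(w) = (w + 1)w(w - 3) / [(5)·(4)·(1)]
       = (w^3 - 2w^2 - 3w) / (20)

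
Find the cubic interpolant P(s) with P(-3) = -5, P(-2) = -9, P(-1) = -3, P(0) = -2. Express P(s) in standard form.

P(s) = -(5/2)s^3 - 10s^2 - (13/2)s - 2

L_0(s) = (s + 2)(s + 1)s / [-6] = -(1/6)s^3 - (1/2)s^2 - (1/3)s
L_1(s) = (s + 3)(s + 1)s / [2] = (1/2)s^3 + 2s^2 + (3/2)s
L_2(s) = (s + 3)(s + 2)s / [-2] = -(1/2)s^3 - (5/2)s^2 - 3s
L_3(s) = (s + 3)(s + 2)(s + 1) / [6] = (1/6)s^3 + s^2 + (11/6)s + 1
P(s) = (-5)·L_0 + (-9)·L_1 + (-3)·L_2 + (-2)·L_3
  (-5)·L_0(s) = (5/6)s^3 + (5/2)s^2 + (5/3)s
  (-9)·L_1(s) = -(9/2)s^3 - 18s^2 - (27/2)s
  (-3)·L_2(s) = (3/2)s^3 + (15/2)s^2 + 9s
  (-2)·L_3(s) = -(1/3)s^3 - 2s^2 - (11/3)s - 2
Adding term by term: -(5/2)s^3 - 10s^2 - (13/2)s - 2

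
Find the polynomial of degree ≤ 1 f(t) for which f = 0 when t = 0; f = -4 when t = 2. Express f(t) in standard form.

f(t) = -2t

L_0(t) = (t - 2) / [-2] = -(1/2)t + 1
L_1(t) = t / [2] = (1/2)t
f(t) = 0·L_0 + (-4)·L_1
  0·L_0(t) = 0
  (-4)·L_1(t) = -2t
Adding term by term: -2t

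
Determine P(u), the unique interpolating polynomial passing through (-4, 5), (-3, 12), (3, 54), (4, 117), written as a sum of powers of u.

P(u) = u^3 + 4u^2 - 2u - 3

Newton's divided differences:
P[-4,-3] = (12 - 5) / (-3 - (-4)) = 7
P[-3,3] = (54 - 12) / (3 - (-3)) = 7
P[3,4] = (117 - 54) / (4 - 3) = 63
P[-4,-3,3] = (7 - 7) / (3 - (-4)) = 0
P[-3,3,4] = (63 - 7) / (4 - (-3)) = 8
P[-4,-3,3,4] = (8 - 0) / (4 - (-4)) = 1
P(u) = 5 + 7·(u + 4) + 1·(u + 4)(u + 3)(u - 3)
Expanding: P(u) = u^3 + 4u^2 - 2u - 3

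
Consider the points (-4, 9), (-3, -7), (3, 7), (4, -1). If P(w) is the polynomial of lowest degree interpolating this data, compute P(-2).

Using Newton's divided-difference form:
P[-4,-3] = (-7 - 9) / (-3 - (-4)) = -16
P[-3,3] = (7 - (-7)) / (3 - (-3)) = 7/3
P[3,4] = (-1 - 7) / (4 - 3) = -8
P[-4,-3,3] = (7/3 - (-16)) / (3 - (-4)) = 55/21
P[-3,3,4] = (-8 - 7/3) / (4 - (-3)) = -31/21
P[-4,-3,3,4] = (-31/21 - 55/21) / (4 - (-4)) = -43/84
P(-2) = 9 + (-16)·(2) + (55/21)·(2)·(1) + (-43/84)·(2)·(1)·(-5) = -177/14

-177/14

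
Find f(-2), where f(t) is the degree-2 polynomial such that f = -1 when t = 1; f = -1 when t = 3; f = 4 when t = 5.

67/8

L_0(-2) = (-5)·(-7)/[(-2)·(-4)] = 35/8
L_1(-2) = (-3)·(-7)/[(2)·(-2)] = -21/4
L_2(-2) = (-3)·(-5)/[(4)·(2)] = 15/8
Sum: (-1)·(35/8) + (-1)·(-21/4) + 4·(15/8) = 67/8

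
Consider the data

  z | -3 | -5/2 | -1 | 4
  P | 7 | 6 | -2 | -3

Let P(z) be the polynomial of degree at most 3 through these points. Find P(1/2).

-3113/260

Evaluate each Lagrange basis at z = 1/2:
L_0(1/2) = (3)·(3/2)·(-7/2)/[(-1/2)·(-2)·(-7)] = 9/4
L_1(1/2) = (7/2)·(3/2)·(-7/2)/[(1/2)·(-3/2)·(-13/2)] = -49/13
L_2(1/2) = (7/2)·(3)·(-7/2)/[(2)·(3/2)·(-5)] = 49/20
L_3(1/2) = (7/2)·(3)·(3/2)/[(7)·(13/2)·(5)] = 9/130
Sum: 7·(9/4) + 6·(-49/13) + (-2)·(49/20) + (-3)·(9/130) = -3113/260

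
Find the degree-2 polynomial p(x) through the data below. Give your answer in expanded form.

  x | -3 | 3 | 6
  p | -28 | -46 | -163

L_0(x) = (x - 3)(x - 6) / [54] = (1/54)x^2 - (1/6)x + 1/3
L_1(x) = (x + 3)(x - 6) / [-18] = -(1/18)x^2 + (1/6)x + 1
L_2(x) = (x + 3)(x - 3) / [27] = (1/27)x^2 - 1/3
p(x) = (-28)·L_0 + (-46)·L_1 + (-163)·L_2
  (-28)·L_0(x) = -(14/27)x^2 + (14/3)x - 28/3
  (-46)·L_1(x) = (23/9)x^2 - (23/3)x - 46
  (-163)·L_2(x) = -(163/27)x^2 + 163/3
Adding term by term: -4x^2 - 3x - 1

p(x) = -4x^2 - 3x - 1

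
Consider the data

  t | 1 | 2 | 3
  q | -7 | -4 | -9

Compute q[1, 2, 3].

-4

q[1,2] = (-4 - (-7)) / (2 - 1) = 3
q[2,3] = (-9 - (-4)) / (3 - 2) = -5
q[1,2,3] = (-5 - 3) / (3 - 1) = -4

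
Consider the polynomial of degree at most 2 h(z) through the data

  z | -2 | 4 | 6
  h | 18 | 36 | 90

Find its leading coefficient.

Build the Lagrange basis polynomials:
L_0(z) = (z - 4)(z - 6) / [48] = (1/48)z^2 - (5/24)z + 1/2
L_1(z) = (z + 2)(z - 6) / [-12] = -(1/12)z^2 + (1/3)z + 1
L_2(z) = (z + 2)(z - 4) / [16] = (1/16)z^2 - (1/8)z - 1/2
h(z) = 18·L_0 + 36·L_1 + 90·L_2
Only the coefficient of z^2 is needed; take it from each L_i and combine:
18·(1/48) + 36·(-1/12) + 90·(1/16) = 3

3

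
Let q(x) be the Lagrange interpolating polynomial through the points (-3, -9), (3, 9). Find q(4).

L_0(4) = (1)/[(-6)] = -1/6
L_1(4) = (7)/[(6)] = 7/6
Sum: (-9)·(-1/6) + 9·(7/6) = 12

12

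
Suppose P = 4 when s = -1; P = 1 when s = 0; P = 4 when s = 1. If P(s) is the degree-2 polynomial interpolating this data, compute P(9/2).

247/4

Using Newton's divided-difference form:
P[-1,0] = (1 - 4) / (0 - (-1)) = -3
P[0,1] = (4 - 1) / (1 - 0) = 3
P[-1,0,1] = (3 - (-3)) / (1 - (-1)) = 3
P(9/2) = 4 + (-3)·(11/2) + 3·(11/2)·(9/2) = 247/4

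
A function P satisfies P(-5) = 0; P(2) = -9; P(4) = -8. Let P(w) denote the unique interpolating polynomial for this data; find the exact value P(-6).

Evaluate each Lagrange basis at w = -6:
L_0(-6) = (-8)·(-10)/[(-7)·(-9)] = 80/63
L_1(-6) = (-1)·(-10)/[(7)·(-2)] = -5/7
L_2(-6) = (-1)·(-8)/[(9)·(2)] = 4/9
Sum: 0 + (-9)·(-5/7) + (-8)·(4/9) = 181/63

181/63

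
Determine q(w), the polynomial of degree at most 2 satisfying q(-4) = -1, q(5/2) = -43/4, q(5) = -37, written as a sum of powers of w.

Newton's divided differences:
q[-4,5/2] = (-43/4 - (-1)) / (5/2 - (-4)) = -3/2
q[5/2,5] = (-37 - (-43/4)) / (5 - 5/2) = -21/2
q[-4,5/2,5] = (-21/2 - (-3/2)) / (5 - (-4)) = -1
q(w) = -1 + (-3/2)·(w + 4) + (-1)·(w + 4)(w - 5/2)
Expanding: q(w) = -w^2 - 3w + 3

q(w) = -w^2 - 3w + 3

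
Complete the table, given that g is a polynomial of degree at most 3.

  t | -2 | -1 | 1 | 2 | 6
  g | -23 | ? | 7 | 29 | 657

-1

The 4 known values determine g uniquely (degree ≤ 3).
Evaluate each Lagrange basis at t = -1:
L_0(-1) = (-2)·(-3)·(-7)/[(-3)·(-4)·(-8)] = 7/16
L_1(-1) = (1)·(-3)·(-7)/[(3)·(-1)·(-5)] = 7/5
L_2(-1) = (1)·(-2)·(-7)/[(4)·(1)·(-4)] = -7/8
L_3(-1) = (1)·(-2)·(-3)/[(8)·(5)·(4)] = 3/80
Sum: (-23)·(7/16) + 7·(7/5) + 29·(-7/8) + 657·(3/80) = -1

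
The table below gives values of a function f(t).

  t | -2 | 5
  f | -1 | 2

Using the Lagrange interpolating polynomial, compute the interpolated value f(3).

8/7

L_0(3) = (-2)/[(-7)] = 2/7
L_1(3) = (5)/[(7)] = 5/7
Sum: (-1)·(2/7) + 2·(5/7) = 8/7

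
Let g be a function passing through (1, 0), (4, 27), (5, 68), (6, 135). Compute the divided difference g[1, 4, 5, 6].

1

g[1,4] = (27 - 0) / (4 - 1) = 9
g[4,5] = (68 - 27) / (5 - 4) = 41
g[5,6] = (135 - 68) / (6 - 5) = 67
g[1,4,5] = (41 - 9) / (5 - 1) = 8
g[4,5,6] = (67 - 41) / (6 - 4) = 13
g[1,4,5,6] = (13 - 8) / (6 - 1) = 1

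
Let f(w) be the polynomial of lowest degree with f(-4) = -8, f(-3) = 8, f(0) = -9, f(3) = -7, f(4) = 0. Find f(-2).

617/84

Evaluate each Lagrange basis at w = -2:
L_0(-2) = (1)·(-2)·(-5)·(-6)/[(-1)·(-4)·(-7)·(-8)] = -15/56
L_1(-2) = (2)·(-2)·(-5)·(-6)/[(1)·(-3)·(-6)·(-7)] = 20/21
L_2(-2) = (2)·(1)·(-5)·(-6)/[(4)·(3)·(-3)·(-4)] = 5/12
L_3(-2) = (2)·(1)·(-2)·(-6)/[(7)·(6)·(3)·(-1)] = -4/21
L_4(-2) = (2)·(1)·(-2)·(-5)/[(8)·(7)·(4)·(1)] = 5/56
Sum: (-8)·(-15/56) + 8·(20/21) + (-9)·(5/12) + (-7)·(-4/21) + 0 = 617/84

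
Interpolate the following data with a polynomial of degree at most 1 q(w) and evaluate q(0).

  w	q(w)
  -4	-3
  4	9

3

L_0(0) = (-4)/[(-8)] = 1/2
L_1(0) = (4)/[(8)] = 1/2
Sum: (-3)·(1/2) + 9·(1/2) = 3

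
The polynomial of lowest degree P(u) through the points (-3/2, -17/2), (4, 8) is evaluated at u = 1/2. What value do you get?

Evaluate each Lagrange basis at u = 1/2:
L_0(1/2) = (-7/2)/[(-11/2)] = 7/11
L_1(1/2) = (2)/[(11/2)] = 4/11
Sum: (-17/2)·(7/11) + 8·(4/11) = -5/2

-5/2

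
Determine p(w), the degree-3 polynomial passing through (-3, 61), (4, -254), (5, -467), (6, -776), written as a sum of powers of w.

p(w) = -3w^3 - 3w^2 - 3w - 2

Build the Lagrange basis polynomials:
L_0(w) = (w - 4)(w - 5)(w - 6) / [-504] = -(1/504)w^3 + (5/168)w^2 - (37/252)w + 5/21
L_1(w) = (w + 3)(w - 5)(w - 6) / [14] = (1/14)w^3 - (4/7)w^2 - (3/14)w + 45/7
L_2(w) = (w + 3)(w - 4)(w - 6) / [-8] = -(1/8)w^3 + (7/8)w^2 + (3/4)w - 9
L_3(w) = (w + 3)(w - 4)(w - 5) / [18] = (1/18)w^3 - (1/3)w^2 - (7/18)w + 10/3
p(w) = 61·L_0 + (-254)·L_1 + (-467)·L_2 + (-776)·L_3
  61·L_0(w) = -(61/504)w^3 + (305/168)w^2 - (2257/252)w + 305/21
  (-254)·L_1(w) = -(127/7)w^3 + (1016/7)w^2 + (381/7)w - 11430/7
  (-467)·L_2(w) = (467/8)w^3 - (3269/8)w^2 - (1401/4)w + 4203
  (-776)·L_3(w) = -(388/9)w^3 + (776/3)w^2 + (2716/9)w - 864*2**(18/175)*3**(3/35)*5**(12/25)*7**(159/175)/5
Adding term by term: -3w^3 - 3w^2 - 3w - 2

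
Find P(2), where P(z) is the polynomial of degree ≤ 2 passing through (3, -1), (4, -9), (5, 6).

30

Using Newton's divided-difference form:
P[3,4] = (-9 - (-1)) / (4 - 3) = -8
P[4,5] = (6 - (-9)) / (5 - 4) = 15
P[3,4,5] = (15 - (-8)) / (5 - 3) = 23/2
P(2) = -1 + (-8)·(-1) + (23/2)·(-1)·(-2) = 30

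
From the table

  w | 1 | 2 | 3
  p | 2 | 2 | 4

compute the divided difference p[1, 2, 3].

1

p[1,2] = (2 - 2) / (2 - 1) = 0
p[2,3] = (4 - 2) / (3 - 2) = 2
p[1,2,3] = (2 - 0) / (3 - 1) = 1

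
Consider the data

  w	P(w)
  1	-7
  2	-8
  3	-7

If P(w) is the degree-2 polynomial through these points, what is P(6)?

L_0(6) = (4)·(3)/[(-1)·(-2)] = 6
L_1(6) = (5)·(3)/[(1)·(-1)] = -15
L_2(6) = (5)·(4)/[(2)·(1)] = 10
Sum: (-7)·(6) + (-8)·(-15) + (-7)·(10) = 8

8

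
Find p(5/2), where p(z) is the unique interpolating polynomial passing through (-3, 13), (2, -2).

-7/2

Evaluate each Lagrange basis at z = 5/2:
L_0(5/2) = (1/2)/[(-5)] = -1/10
L_1(5/2) = (11/2)/[(5)] = 11/10
Sum: 13·(-1/10) + (-2)·(11/10) = -7/2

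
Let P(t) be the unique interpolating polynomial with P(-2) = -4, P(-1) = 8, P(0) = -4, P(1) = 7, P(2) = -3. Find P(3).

Using Newton's divided-difference form:
P[-2,-1] = (8 - (-4)) / (-1 - (-2)) = 12
P[-1,0] = (-4 - 8) / (0 - (-1)) = -12
P[0,1] = (7 - (-4)) / (1 - 0) = 11
P[1,2] = (-3 - 7) / (2 - 1) = -10
P[-2,-1,0] = (-12 - 12) / (0 - (-2)) = -12
P[-1,0,1] = (11 - (-12)) / (1 - (-1)) = 23/2
P[0,1,2] = (-10 - 11) / (2 - 0) = -21/2
P[-2,-1,0,1] = (23/2 - (-12)) / (1 - (-2)) = 47/6
P[-1,0,1,2] = (-21/2 - 23/2) / (2 - (-1)) = -22/3
P[-2,-1,0,1,2] = (-22/3 - 47/6) / (2 - (-2)) = -91/24
P(3) = -4 + 12·(5) + (-12)·(5)·(4) + (47/6)·(5)·(4)·(3) + (-91/24)·(5)·(4)·(3)·(2) = -169

-169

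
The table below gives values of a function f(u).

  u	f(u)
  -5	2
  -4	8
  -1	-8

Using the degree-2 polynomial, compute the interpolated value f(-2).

3

L_0(-2) = (2)·(-1)/[(-1)·(-4)] = -1/2
L_1(-2) = (3)·(-1)/[(1)·(-3)] = 1
L_2(-2) = (3)·(2)/[(4)·(3)] = 1/2
Sum: 2·(-1/2) + 8·(1) + (-8)·(1/2) = 3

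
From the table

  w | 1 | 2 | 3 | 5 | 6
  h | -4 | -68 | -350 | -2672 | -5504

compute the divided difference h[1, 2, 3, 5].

h[1,2] = (-68 - (-4)) / (2 - 1) = -64
h[2,3] = (-350 - (-68)) / (3 - 2) = -282
h[3,5] = (-2672 - (-350)) / (5 - 3) = -1161
h[1,2,3] = (-282 - (-64)) / (3 - 1) = -109
h[2,3,5] = (-1161 - (-282)) / (5 - 2) = -293
h[1,2,3,5] = (-293 - (-109)) / (5 - 1) = -46

-46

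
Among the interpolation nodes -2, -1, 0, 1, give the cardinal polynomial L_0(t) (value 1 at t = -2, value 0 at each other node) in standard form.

L_0(t) = -(1/6)t^3 + (1/6)t

L_0(t) = (t + 1)t(t - 1) / [(-1)·(-2)·(-3)]
       = (t^3 - t) / (-6)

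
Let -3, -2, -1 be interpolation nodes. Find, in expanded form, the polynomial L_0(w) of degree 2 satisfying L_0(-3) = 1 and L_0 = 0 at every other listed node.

L_0(w) = (1/2)w^2 + (3/2)w + 1

L_0(w) = (w + 2)(w + 1) / [(-1)·(-2)]
       = (w^2 + 3w + 2) / (2)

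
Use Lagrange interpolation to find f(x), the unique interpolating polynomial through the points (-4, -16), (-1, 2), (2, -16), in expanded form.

f(x) = -2x^2 - 4x

L_0(x) = (x + 1)(x - 2) / [18] = (1/18)x^2 - (1/18)x - 1/9
L_1(x) = (x + 4)(x - 2) / [-9] = -(1/9)x^2 - (2/9)x + 8/9
L_2(x) = (x + 4)(x + 1) / [18] = (1/18)x^2 + (5/18)x + 2/9
f(x) = (-16)·L_0 + 2·L_1 + (-16)·L_2
  (-16)·L_0(x) = -(8/9)x^2 + (8/9)x + 16/9
  2·L_1(x) = -(2/9)x^2 - (4/9)x + 16/9
  (-16)·L_2(x) = -(8/9)x^2 - (40/9)x - 32/9
Adding term by term: -2x^2 - 4x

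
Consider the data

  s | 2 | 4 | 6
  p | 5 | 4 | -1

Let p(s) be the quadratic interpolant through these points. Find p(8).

-10

L_0(8) = (4)·(2)/[(-2)·(-4)] = 1
L_1(8) = (6)·(2)/[(2)·(-2)] = -3
L_2(8) = (6)·(4)/[(4)·(2)] = 3
Sum: 5·(1) + 4·(-3) + (-1)·(3) = -10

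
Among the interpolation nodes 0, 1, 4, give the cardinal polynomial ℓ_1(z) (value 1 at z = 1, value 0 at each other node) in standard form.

ℓ_1(z) = z(z - 4) / [(1)·(-3)]
       = (z^2 - 4z) / (-3)

ℓ_1(z) = -(1/3)z^2 + (4/3)z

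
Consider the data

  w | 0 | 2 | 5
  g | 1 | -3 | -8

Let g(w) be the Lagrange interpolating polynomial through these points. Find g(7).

L_0(7) = (5)·(2)/[(-2)·(-5)] = 1
L_1(7) = (7)·(2)/[(2)·(-3)] = -7/3
L_2(7) = (7)·(5)/[(5)·(3)] = 7/3
Sum: 1·(1) + (-3)·(-7/3) + (-8)·(7/3) = -32/3

-32/3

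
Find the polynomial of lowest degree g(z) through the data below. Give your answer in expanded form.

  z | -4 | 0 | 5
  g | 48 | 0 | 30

Build the Lagrange basis polynomials:
L_0(z) = z(z - 5) / [36] = (1/36)z^2 - (5/36)z
L_1(z) = (z + 4)(z - 5) / [-20] = -(1/20)z^2 + (1/20)z + 1
L_2(z) = (z + 4)z / [45] = (1/45)z^2 + (4/45)z
g(z) = 48·L_0 + 0·L_1 + 30·L_2
  48·L_0(z) = (4/3)z^2 - (20/3)z
  0·L_1(z) = 0
  30·L_2(z) = (2/3)z^2 + (8/3)z
Adding term by term: 2z^2 - 4z

g(z) = 2z^2 - 4z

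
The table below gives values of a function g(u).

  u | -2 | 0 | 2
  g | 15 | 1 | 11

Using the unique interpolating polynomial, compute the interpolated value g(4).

Using Newton's divided-difference form:
g[-2,0] = (1 - 15) / (0 - (-2)) = -7
g[0,2] = (11 - 1) / (2 - 0) = 5
g[-2,0,2] = (5 - (-7)) / (2 - (-2)) = 3
g(4) = 15 + (-7)·(6) + 3·(6)·(4) = 45

45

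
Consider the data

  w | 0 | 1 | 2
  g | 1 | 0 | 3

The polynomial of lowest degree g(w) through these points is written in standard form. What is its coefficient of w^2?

2

Build the Lagrange basis polynomials:
L_0(w) = (w - 1)(w - 2) / [2] = (1/2)w^2 - (3/2)w + 1
L_1(w) = w(w - 2) / [-1] = -w^2 + 2w
L_2(w) = w(w - 1) / [2] = (1/2)w^2 - (1/2)w
g(w) = 1·L_0 + 0·L_1 + 3·L_2
Only the coefficient of w^2 is needed; take it from each L_i and combine:
1·(1/2) + 0·(-1) + 3·(1/2) = 2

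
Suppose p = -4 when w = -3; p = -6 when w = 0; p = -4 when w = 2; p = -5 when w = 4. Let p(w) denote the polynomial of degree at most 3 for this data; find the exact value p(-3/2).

-419/64

L_0(-3/2) = (-3/2)·(-7/2)·(-11/2)/[(-3)·(-5)·(-7)] = 11/40
L_1(-3/2) = (3/2)·(-7/2)·(-11/2)/[(3)·(-2)·(-4)] = 77/64
L_2(-3/2) = (3/2)·(-3/2)·(-11/2)/[(5)·(2)·(-2)] = -99/160
L_3(-3/2) = (3/2)·(-3/2)·(-7/2)/[(7)·(4)·(2)] = 9/64
Sum: (-4)·(11/40) + (-6)·(77/64) + (-4)·(-99/160) + (-5)·(9/64) = -419/64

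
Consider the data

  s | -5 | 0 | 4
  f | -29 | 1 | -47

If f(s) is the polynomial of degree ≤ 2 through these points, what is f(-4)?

Evaluate each Lagrange basis at s = -4:
L_0(-4) = (-4)·(-8)/[(-5)·(-9)] = 32/45
L_1(-4) = (1)·(-8)/[(5)·(-4)] = 2/5
L_2(-4) = (1)·(-4)/[(9)·(4)] = -1/9
Sum: (-29)·(32/45) + 1·(2/5) + (-47)·(-1/9) = -15

-15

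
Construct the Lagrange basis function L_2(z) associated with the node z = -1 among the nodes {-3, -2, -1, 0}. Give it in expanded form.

L_2(z) = (z + 3)(z + 2)z / [(2)·(1)·(-1)]
       = (z^3 + 5z^2 + 6z) / (-2)

L_2(z) = -(1/2)z^3 - (5/2)z^2 - 3z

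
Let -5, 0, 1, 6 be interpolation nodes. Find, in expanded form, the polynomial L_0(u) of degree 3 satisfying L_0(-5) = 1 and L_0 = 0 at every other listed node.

L_0(u) = u(u - 1)(u - 6) / [(-5)·(-6)·(-11)]
       = (u^3 - 7u^2 + 6u) / (-330)

L_0(u) = -(1/330)u^3 + (7/330)u^2 - (1/55)u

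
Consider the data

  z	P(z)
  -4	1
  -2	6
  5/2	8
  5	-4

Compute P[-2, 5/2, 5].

P[-2,5/2] = (8 - 6) / (5/2 - (-2)) = 4/9
P[5/2,5] = (-4 - 8) / (5 - 5/2) = -24/5
P[-2,5/2,5] = (-24/5 - 4/9) / (5 - (-2)) = -236/315

-236/315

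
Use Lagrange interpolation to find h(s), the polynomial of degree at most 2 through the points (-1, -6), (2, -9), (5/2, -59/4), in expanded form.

Build the Lagrange basis polynomials:
L_0(s) = (s - 2)(s - 5/2) / [21/2] = (2/21)s^2 - (3/7)s + 10/21
L_1(s) = (s + 1)(s - 5/2) / [-3/2] = -(2/3)s^2 + s + 5/3
L_2(s) = (s + 1)(s - 2) / [7/4] = (4/7)s^2 - (4/7)s - 8/7
h(s) = (-6)·L_0 + (-9)·L_1 + (-59/4)·L_2
  (-6)·L_0(s) = -(4/7)s^2 + (18/7)s - 20/7
  (-9)·L_1(s) = 6s^2 - 9s - 15
  (-59/4)·L_2(s) = -(59/7)s^2 + (59/7)s + 118/7
Adding term by term: -3s^2 + 2s - 1

h(s) = -3s^2 + 2s - 1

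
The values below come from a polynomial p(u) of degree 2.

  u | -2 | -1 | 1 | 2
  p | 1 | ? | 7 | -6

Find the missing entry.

The 3 known values determine p uniquely (degree ≤ 2).
Evaluate each Lagrange basis at u = -1:
L_0(-1) = (-2)·(-3)/[(-3)·(-4)] = 1/2
L_1(-1) = (1)·(-3)/[(3)·(-1)] = 1
L_2(-1) = (1)·(-2)/[(4)·(1)] = -1/2
Sum: 1·(1/2) + 7·(1) + (-6)·(-1/2) = 21/2

21/2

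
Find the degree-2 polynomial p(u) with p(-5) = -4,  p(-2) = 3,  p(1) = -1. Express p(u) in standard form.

p(u) = -(11/18)u^2 - (35/18)u + 14/9

Build the Lagrange basis polynomials:
L_0(u) = (u + 2)(u - 1) / [18] = (1/18)u^2 + (1/18)u - 1/9
L_1(u) = (u + 5)(u - 1) / [-9] = -(1/9)u^2 - (4/9)u + 5/9
L_2(u) = (u + 5)(u + 2) / [18] = (1/18)u^2 + (7/18)u + 5/9
p(u) = (-4)·L_0 + 3·L_1 + (-1)·L_2
  (-4)·L_0(u) = -(2/9)u^2 - (2/9)u + 4/9
  3·L_1(u) = -(1/3)u^2 - (4/3)u + 5/3
  (-1)·L_2(u) = -(1/18)u^2 - (7/18)u - 5/9
Adding term by term: -(11/18)u^2 - (35/18)u + 14/9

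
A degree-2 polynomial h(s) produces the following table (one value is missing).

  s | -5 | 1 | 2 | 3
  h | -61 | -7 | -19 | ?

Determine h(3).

-37

The 3 known values determine h uniquely (degree ≤ 2).
Evaluate each Lagrange basis at s = 3:
L_0(3) = (2)·(1)/[(-6)·(-7)] = 1/21
L_1(3) = (8)·(1)/[(6)·(-1)] = -4/3
L_2(3) = (8)·(2)/[(7)·(1)] = 16/7
Sum: (-61)·(1/21) + (-7)·(-4/3) + (-19)·(16/7) = -37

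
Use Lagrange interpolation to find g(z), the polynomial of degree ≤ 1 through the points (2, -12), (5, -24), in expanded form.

Build the Lagrange basis polynomials:
L_0(z) = (z - 5) / [-3] = -(1/3)z + 5/3
L_1(z) = (z - 2) / [3] = (1/3)z - 2/3
g(z) = (-12)·L_0 + (-24)·L_1
  (-12)·L_0(z) = 4z - 20
  (-24)·L_1(z) = -8z + 16
Adding term by term: -4z - 4

g(z) = -4z - 4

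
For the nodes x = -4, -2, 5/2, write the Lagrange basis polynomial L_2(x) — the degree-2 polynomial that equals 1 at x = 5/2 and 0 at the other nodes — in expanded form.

L_2(x) = (x + 4)(x + 2) / [(13/2)·(9/2)]
       = (x^2 + 6x + 8) / (117/4)

L_2(x) = (4/117)x^2 + (8/39)x + 32/117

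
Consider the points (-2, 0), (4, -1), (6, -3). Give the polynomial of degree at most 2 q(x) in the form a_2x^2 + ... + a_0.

q(x) = -(5/48)x^2 + (1/24)x + 1/2

Build the Lagrange basis polynomials:
L_0(x) = (x - 4)(x - 6) / [48] = (1/48)x^2 - (5/24)x + 1/2
L_1(x) = (x + 2)(x - 6) / [-12] = -(1/12)x^2 + (1/3)x + 1
L_2(x) = (x + 2)(x - 4) / [16] = (1/16)x^2 - (1/8)x - 1/2
q(x) = 0·L_0 + (-1)·L_1 + (-3)·L_2
  0·L_0(x) = 0
  (-1)·L_1(x) = (1/12)x^2 - (1/3)x - 1
  (-3)·L_2(x) = -(3/16)x^2 + (3/8)x + 3/2
Adding term by term: -(5/48)x^2 + (1/24)x + 1/2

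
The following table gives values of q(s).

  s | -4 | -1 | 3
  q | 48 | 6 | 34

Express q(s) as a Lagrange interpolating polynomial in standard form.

q(s) = 3s^2 + s + 4

Build the Lagrange basis polynomials:
L_0(s) = (s + 1)(s - 3) / [21] = (1/21)s^2 - (2/21)s - 1/7
L_1(s) = (s + 4)(s - 3) / [-12] = -(1/12)s^2 - (1/12)s + 1
L_2(s) = (s + 4)(s + 1) / [28] = (1/28)s^2 + (5/28)s + 1/7
q(s) = 48·L_0 + 6·L_1 + 34·L_2
  48·L_0(s) = (16/7)s^2 - (32/7)s - 48/7
  6·L_1(s) = -(1/2)s^2 - (1/2)s + 6
  34·L_2(s) = (17/14)s^2 + (85/14)s + 34/7
Adding term by term: 3s^2 + s + 4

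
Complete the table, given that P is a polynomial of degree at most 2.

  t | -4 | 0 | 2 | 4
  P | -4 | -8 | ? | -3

The 3 known values determine P uniquely (degree ≤ 2).
Evaluate each Lagrange basis at t = 2:
L_0(2) = (2)·(-2)/[(-4)·(-8)] = -1/8
L_1(2) = (6)·(-2)/[(4)·(-4)] = 3/4
L_2(2) = (6)·(2)/[(8)·(4)] = 3/8
Sum: (-4)·(-1/8) + (-8)·(3/4) + (-3)·(3/8) = -53/8

-53/8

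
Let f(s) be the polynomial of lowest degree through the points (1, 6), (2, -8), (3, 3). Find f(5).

100

Evaluate each Lagrange basis at s = 5:
L_0(5) = (3)·(2)/[(-1)·(-2)] = 3
L_1(5) = (4)·(2)/[(1)·(-1)] = -8
L_2(5) = (4)·(3)/[(2)·(1)] = 6
Sum: 6·(3) + (-8)·(-8) + 3·(6) = 100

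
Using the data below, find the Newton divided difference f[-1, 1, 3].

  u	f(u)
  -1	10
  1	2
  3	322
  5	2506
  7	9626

f[-1,1] = (2 - 10) / (1 - (-1)) = -4
f[1,3] = (322 - 2) / (3 - 1) = 160
f[-1,1,3] = (160 - (-4)) / (3 - (-1)) = 41

41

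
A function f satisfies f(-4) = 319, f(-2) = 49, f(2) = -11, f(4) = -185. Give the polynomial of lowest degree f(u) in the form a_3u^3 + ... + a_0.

f(u) = -4u^3 + 4u^2 + u + 3

Build the Lagrange basis polynomials:
L_0(u) = (u + 2)(u - 2)(u - 4) / [-96] = -(1/96)u^3 + (1/24)u^2 + (1/24)u - 1/6
L_1(u) = (u + 4)(u - 2)(u - 4) / [48] = (1/48)u^3 - (1/24)u^2 - (1/3)u + 2/3
L_2(u) = (u + 4)(u + 2)(u - 4) / [-48] = -(1/48)u^3 - (1/24)u^2 + (1/3)u + 2/3
L_3(u) = (u + 4)(u + 2)(u - 2) / [96] = (1/96)u^3 + (1/24)u^2 - (1/24)u - 1/6
f(u) = 319·L_0 + 49·L_1 + (-11)·L_2 + (-185)·L_3
  319·L_0(u) = -(319/96)u^3 + (319/24)u^2 + (319/24)u - 319/6
  49·L_1(u) = (49/48)u^3 - (49/24)u^2 - (49/3)u + 98/3
  (-11)·L_2(u) = (11/48)u^3 + (11/24)u^2 - (11/3)u - 22/3
  (-185)·L_3(u) = -(185/96)u^3 - (185/24)u^2 + (185/24)u + 185/6
Adding term by term: -4u^3 + 4u^2 + u + 3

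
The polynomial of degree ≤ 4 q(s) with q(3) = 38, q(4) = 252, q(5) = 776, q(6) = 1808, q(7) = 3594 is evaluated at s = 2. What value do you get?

-16

Using Newton's divided-difference form:
q[3,4] = (252 - 38) / (4 - 3) = 214
q[4,5] = (776 - 252) / (5 - 4) = 524
q[5,6] = (1808 - 776) / (6 - 5) = 1032
q[6,7] = (3594 - 1808) / (7 - 6) = 1786
q[3,4,5] = (524 - 214) / (5 - 3) = 155
q[4,5,6] = (1032 - 524) / (6 - 4) = 254
q[5,6,7] = (1786 - 1032) / (7 - 5) = 377
q[3,4,5,6] = (254 - 155) / (6 - 3) = 33
q[4,5,6,7] = (377 - 254) / (7 - 4) = 41
q[3,4,5,6,7] = (41 - 33) / (7 - 3) = 2
q(2) = 38 + 214·(-1) + 155·(-1)·(-2) + 33·(-1)·(-2)·(-3) + 2·(-1)·(-2)·(-3)·(-4) = -16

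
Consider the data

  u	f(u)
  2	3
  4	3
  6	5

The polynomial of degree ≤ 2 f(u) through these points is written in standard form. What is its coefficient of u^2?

1/4

The leading coefficient equals the top divided difference f[2,4,6].
f[2,4] = (3 - 3) / (4 - 2) = 0
f[4,6] = (5 - 3) / (6 - 4) = 1
f[2,4,6] = (1 - 0) / (6 - 2) = 1/4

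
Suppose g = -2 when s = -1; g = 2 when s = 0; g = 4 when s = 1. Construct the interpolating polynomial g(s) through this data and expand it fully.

Newton's divided differences:
g[-1,0] = (2 - (-2)) / (0 - (-1)) = 4
g[0,1] = (4 - 2) / (1 - 0) = 2
g[-1,0,1] = (2 - 4) / (1 - (-1)) = -1
g(s) = -2 + 4·(s + 1) + (-1)·(s + 1)s
Expanding: g(s) = -s^2 + 3s + 2

g(s) = -s^2 + 3s + 2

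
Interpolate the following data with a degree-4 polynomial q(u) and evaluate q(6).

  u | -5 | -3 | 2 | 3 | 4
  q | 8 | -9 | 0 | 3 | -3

Evaluate each Lagrange basis at u = 6:
L_0(6) = (9)·(4)·(3)·(2)/[(-2)·(-7)·(-8)·(-9)] = 3/14
L_1(6) = (11)·(4)·(3)·(2)/[(2)·(-5)·(-6)·(-7)] = -22/35
L_2(6) = (11)·(9)·(3)·(2)/[(7)·(5)·(-1)·(-2)] = 297/35
L_3(6) = (11)·(9)·(4)·(2)/[(8)·(6)·(1)·(-1)] = -33/2
L_4(6) = (11)·(9)·(4)·(3)/[(9)·(7)·(2)·(1)] = 66/7
Sum: 8·(3/14) + (-9)·(-22/35) + 0 + 3·(-33/2) + (-3)·(66/7) = -4929/70

-4929/70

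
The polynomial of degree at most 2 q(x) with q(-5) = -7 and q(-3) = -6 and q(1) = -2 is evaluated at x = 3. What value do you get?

1

Evaluate each Lagrange basis at x = 3:
L_0(3) = (6)·(2)/[(-2)·(-6)] = 1
L_1(3) = (8)·(2)/[(2)·(-4)] = -2
L_2(3) = (8)·(6)/[(6)·(4)] = 2
Sum: (-7)·(1) + (-6)·(-2) + (-2)·(2) = 1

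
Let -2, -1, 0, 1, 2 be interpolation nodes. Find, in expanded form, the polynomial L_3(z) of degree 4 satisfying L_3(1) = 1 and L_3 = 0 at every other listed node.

L_3(z) = -(1/6)z^4 - (1/6)z^3 + (2/3)z^2 + (2/3)z

L_3(z) = (z + 2)(z + 1)z(z - 2) / [(3)·(2)·(1)·(-1)]
       = (z^4 + z^3 - 4z^2 - 4z) / (-6)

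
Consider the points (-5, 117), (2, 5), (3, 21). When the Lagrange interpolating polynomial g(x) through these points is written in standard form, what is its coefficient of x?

-4

Build the Lagrange basis polynomials:
L_0(x) = (x - 2)(x - 3) / [56] = (1/56)x^2 - (5/56)x + 3/28
L_1(x) = (x + 5)(x - 3) / [-7] = -(1/7)x^2 - (2/7)x + 15/7
L_2(x) = (x + 5)(x - 2) / [8] = (1/8)x^2 + (3/8)x - 5/4
g(x) = 117·L_0 + 5·L_1 + 21·L_2
Only the coefficient of x is needed; take it from each L_i and combine:
117·(-5/56) + 5·(-2/7) + 21·(3/8) = -4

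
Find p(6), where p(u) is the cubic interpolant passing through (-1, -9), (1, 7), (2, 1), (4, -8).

85/3

L_0(6) = (5)·(4)·(2)/[(-2)·(-3)·(-5)] = -4/3
L_1(6) = (7)·(4)·(2)/[(2)·(-1)·(-3)] = 28/3
L_2(6) = (7)·(5)·(2)/[(3)·(1)·(-2)] = -35/3
L_3(6) = (7)·(5)·(4)/[(5)·(3)·(2)] = 14/3
Sum: (-9)·(-4/3) + 7·(28/3) + 1·(-35/3) + (-8)·(14/3) = 85/3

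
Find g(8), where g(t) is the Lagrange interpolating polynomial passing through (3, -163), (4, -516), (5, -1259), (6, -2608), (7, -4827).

L_0(8) = (4)·(3)·(2)·(1)/[(-1)·(-2)·(-3)·(-4)] = 1
L_1(8) = (5)·(3)·(2)·(1)/[(1)·(-1)·(-2)·(-3)] = -5
L_2(8) = (5)·(4)·(2)·(1)/[(2)·(1)·(-1)·(-2)] = 10
L_3(8) = (5)·(4)·(3)·(1)/[(3)·(2)·(1)·(-1)] = -10
L_4(8) = (5)·(4)·(3)·(2)/[(4)·(3)·(2)·(1)] = 5
Sum: (-163)·(1) + (-516)·(-5) + (-1259)·(10) + (-2608)·(-10) + (-4827)·(5) = -8228

-8228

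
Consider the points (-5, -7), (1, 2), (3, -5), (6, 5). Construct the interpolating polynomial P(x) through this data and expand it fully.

P(x) = (239/1320)x^3 - (293/660)x^2 - (5383/1320)x + 279/44

Build the Lagrange basis polynomials:
L_0(x) = (x - 1)(x - 3)(x - 6) / [-528] = -(1/528)x^3 + (5/264)x^2 - (9/176)x + 3/88
L_1(x) = (x + 5)(x - 3)(x - 6) / [60] = (1/60)x^3 - (1/15)x^2 - (9/20)x + 3/2
L_2(x) = (x + 5)(x - 1)(x - 6) / [-48] = -(1/48)x^3 + (1/24)x^2 + (29/48)x - 5/8
L_3(x) = (x + 5)(x - 1)(x - 3) / [165] = (1/165)x^3 + (1/165)x^2 - (17/165)x + 1/11
P(x) = (-7)·L_0 + 2·L_1 + (-5)·L_2 + 5·L_3
  (-7)·L_0(x) = (7/528)x^3 - (35/264)x^2 + (63/176)x - 21/88
  2·L_1(x) = (1/30)x^3 - (2/15)x^2 - (9/10)x + 3
  (-5)·L_2(x) = (5/48)x^3 - (5/24)x^2 - (145/48)x + 25/8
  5·L_3(x) = (1/33)x^3 + (1/33)x^2 - (17/33)x + 5/11
Adding term by term: (239/1320)x^3 - (293/660)x^2 - (5383/1320)x + 279/44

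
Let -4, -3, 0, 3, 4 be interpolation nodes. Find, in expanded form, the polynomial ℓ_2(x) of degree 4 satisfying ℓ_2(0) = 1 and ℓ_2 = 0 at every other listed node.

ℓ_2(x) = (x + 4)(x + 3)(x - 3)(x - 4) / [(4)·(3)·(-3)·(-4)]
       = (x^4 - 25x^2 + 144) / (144)

ℓ_2(x) = (1/144)x^4 - (25/144)x^2 + 1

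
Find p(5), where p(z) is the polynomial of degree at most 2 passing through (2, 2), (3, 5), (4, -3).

-22

Using Newton's divided-difference form:
p[2,3] = (5 - 2) / (3 - 2) = 3
p[3,4] = (-3 - 5) / (4 - 3) = -8
p[2,3,4] = (-8 - 3) / (4 - 2) = -11/2
p(5) = 2 + 3·(3) + (-11/2)·(3)·(2) = -22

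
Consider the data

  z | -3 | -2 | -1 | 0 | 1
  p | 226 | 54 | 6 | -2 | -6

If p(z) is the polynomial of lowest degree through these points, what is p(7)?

Using Newton's divided-difference form:
p[-3,-2] = (54 - 226) / (-2 - (-3)) = -172
p[-2,-1] = (6 - 54) / (-1 - (-2)) = -48
p[-1,0] = (-2 - 6) / (0 - (-1)) = -8
p[0,1] = (-6 - (-2)) / (1 - 0) = -4
p[-3,-2,-1] = (-48 - (-172)) / (-1 - (-3)) = 62
p[-2,-1,0] = (-8 - (-48)) / (0 - (-2)) = 20
p[-1,0,1] = (-4 - (-8)) / (1 - (-1)) = 2
p[-3,-2,-1,0] = (20 - 62) / (0 - (-3)) = -14
p[-2,-1,0,1] = (2 - 20) / (1 - (-2)) = -6
p[-3,-2,-1,0,1] = (-6 - (-14)) / (1 - (-3)) = 2
p(7) = 226 + (-172)·(10) + 62·(10)·(9) + (-14)·(10)·(9)·(8) + 2·(10)·(9)·(8)·(7) = 4086

4086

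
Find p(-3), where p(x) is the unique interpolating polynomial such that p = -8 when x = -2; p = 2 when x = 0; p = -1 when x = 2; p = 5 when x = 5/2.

L_0(-3) = (-3)·(-5)·(-11/2)/[(-2)·(-4)·(-9/2)] = 55/24
L_1(-3) = (-1)·(-5)·(-11/2)/[(2)·(-2)·(-5/2)] = -11/4
L_2(-3) = (-1)·(-3)·(-11/2)/[(4)·(2)·(-1/2)] = 33/8
L_3(-3) = (-1)·(-3)·(-5)/[(9/2)·(5/2)·(1/2)] = -8/3
Sum: (-8)·(55/24) + 2·(-11/4) + (-1)·(33/8) + 5·(-8/3) = -991/24

-991/24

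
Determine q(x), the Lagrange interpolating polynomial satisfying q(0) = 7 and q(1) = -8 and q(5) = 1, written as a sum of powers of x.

q(x) = (69/20)x^2 - (369/20)x + 7

L_0(x) = (x - 1)(x - 5) / [5] = (1/5)x^2 - (6/5)x + 1
L_1(x) = x(x - 5) / [-4] = -(1/4)x^2 + (5/4)x
L_2(x) = x(x - 1) / [20] = (1/20)x^2 - (1/20)x
q(x) = 7·L_0 + (-8)·L_1 + 1·L_2
  7·L_0(x) = (7/5)x^2 - (42/5)x + 7
  (-8)·L_1(x) = 2x^2 - 10x
  1·L_2(x) = (1/20)x^2 - (1/20)x
Adding term by term: (69/20)x^2 - (369/20)x + 7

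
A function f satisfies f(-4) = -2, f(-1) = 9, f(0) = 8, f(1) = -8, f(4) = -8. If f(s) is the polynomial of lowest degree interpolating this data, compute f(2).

Evaluate each Lagrange basis at s = 2:
L_0(2) = (3)·(2)·(1)·(-2)/[(-3)·(-4)·(-5)·(-8)] = -1/40
L_1(2) = (6)·(2)·(1)·(-2)/[(3)·(-1)·(-2)·(-5)] = 4/5
L_2(2) = (6)·(3)·(1)·(-2)/[(4)·(1)·(-1)·(-4)] = -9/4
L_3(2) = (6)·(3)·(2)·(-2)/[(5)·(2)·(1)·(-3)] = 12/5
L_4(2) = (6)·(3)·(2)·(1)/[(8)·(5)·(4)·(3)] = 3/40
Sum: (-2)·(-1/40) + 9·(4/5) + 8·(-9/4) + (-8)·(12/5) + (-8)·(3/40) = -611/20

-611/20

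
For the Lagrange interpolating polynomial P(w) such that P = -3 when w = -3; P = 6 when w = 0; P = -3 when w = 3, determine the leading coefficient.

-1

Build the Lagrange basis polynomials:
L_0(w) = w(w - 3) / [18] = (1/18)w^2 - (1/6)w
L_1(w) = (w + 3)(w - 3) / [-9] = -(1/9)w^2 + 1
L_2(w) = (w + 3)w / [18] = (1/18)w^2 + (1/6)w
P(w) = (-3)·L_0 + 6·L_1 + (-3)·L_2
Only the coefficient of w^2 is needed; take it from each L_i and combine:
(-3)·(1/18) + 6·(-1/9) + (-3)·(1/18) = -1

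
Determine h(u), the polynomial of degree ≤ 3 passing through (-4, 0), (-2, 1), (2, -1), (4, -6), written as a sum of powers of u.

h(u) = -(1/48)u^3 - (1/4)u^2 - (5/12)u + 1

Newton's divided differences:
h[-4,-2] = (1 - 0) / (-2 - (-4)) = 1/2
h[-2,2] = (-1 - 1) / (2 - (-2)) = -1/2
h[2,4] = (-6 - (-1)) / (4 - 2) = -5/2
h[-4,-2,2] = (-1/2 - 1/2) / (2 - (-4)) = -1/6
h[-2,2,4] = (-5/2 - (-1/2)) / (4 - (-2)) = -1/3
h[-4,-2,2,4] = (-1/3 - (-1/6)) / (4 - (-4)) = -1/48
h(u) = (1/2)·(u + 4) + (-1/6)·(u + 4)(u + 2) + (-1/48)·(u + 4)(u + 2)(u - 2)
Expanding: h(u) = -(1/48)u^3 - (1/4)u^2 - (5/12)u + 1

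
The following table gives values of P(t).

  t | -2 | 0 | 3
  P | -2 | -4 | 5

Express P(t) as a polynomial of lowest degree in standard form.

P(t) = (4/5)t^2 + (3/5)t - 4

L_0(t) = t(t - 3) / [10] = (1/10)t^2 - (3/10)t
L_1(t) = (t + 2)(t - 3) / [-6] = -(1/6)t^2 + (1/6)t + 1
L_2(t) = (t + 2)t / [15] = (1/15)t^2 + (2/15)t
P(t) = (-2)·L_0 + (-4)·L_1 + 5·L_2
  (-2)·L_0(t) = -(1/5)t^2 + (3/5)t
  (-4)·L_1(t) = (2/3)t^2 - (2/3)t - 4
  5·L_2(t) = (1/3)t^2 + (2/3)t
Adding term by term: (4/5)t^2 + (3/5)t - 4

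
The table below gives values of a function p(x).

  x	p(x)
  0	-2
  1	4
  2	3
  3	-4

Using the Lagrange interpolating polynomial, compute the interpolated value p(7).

-72

L_0(7) = (6)·(5)·(4)/[(-1)·(-2)·(-3)] = -20
L_1(7) = (7)·(5)·(4)/[(1)·(-1)·(-2)] = 70
L_2(7) = (7)·(6)·(4)/[(2)·(1)·(-1)] = -84
L_3(7) = (7)·(6)·(5)/[(3)·(2)·(1)] = 35
Sum: (-2)·(-20) + 4·(70) + 3·(-84) + (-4)·(35) = -72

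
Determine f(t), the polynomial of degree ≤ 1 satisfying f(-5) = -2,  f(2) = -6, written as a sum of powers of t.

f(t) = -(4/7)t - 34/7

Build the Lagrange basis polynomials:
L_0(t) = (t - 2) / [-7] = -(1/7)t + 2/7
L_1(t) = (t + 5) / [7] = (1/7)t + 5/7
f(t) = (-2)·L_0 + (-6)·L_1
  (-2)·L_0(t) = (2/7)t - 4/7
  (-6)·L_1(t) = -(6/7)t - 30/7
Adding term by term: -(4/7)t - 34/7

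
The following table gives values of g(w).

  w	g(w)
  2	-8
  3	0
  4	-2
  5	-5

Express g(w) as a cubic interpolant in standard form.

Build the Lagrange basis polynomials:
L_0(w) = (w - 3)(w - 4)(w - 5) / [-6] = -(1/6)w^3 + 2w^2 - (47/6)w + 10
L_1(w) = (w - 2)(w - 4)(w - 5) / [2] = (1/2)w^3 - (11/2)w^2 + 19w - 20
L_2(w) = (w - 2)(w - 3)(w - 5) / [-2] = -(1/2)w^3 + 5w^2 - (31/2)w + 15
L_3(w) = (w - 2)(w - 3)(w - 4) / [6] = (1/6)w^3 - (3/2)w^2 + (13/3)w - 4
g(w) = (-8)·L_0 + 0·L_1 + (-2)·L_2 + (-5)·L_3
  (-8)·L_0(w) = (4/3)w^3 - 16w^2 + (188/3)w - 80
  0·L_1(w) = 0
  (-2)·L_2(w) = w^3 - 10w^2 + 31w - 30
  (-5)·L_3(w) = -(5/6)w^3 + (15/2)w^2 - (65/3)w + 20
Adding term by term: (3/2)w^3 - (37/2)w^2 + 72w - 90

g(w) = (3/2)w^3 - (37/2)w^2 + 72w - 90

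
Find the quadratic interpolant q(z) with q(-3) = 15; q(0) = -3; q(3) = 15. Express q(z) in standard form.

L_0(z) = z(z - 3) / [18] = (1/18)z^2 - (1/6)z
L_1(z) = (z + 3)(z - 3) / [-9] = -(1/9)z^2 + 1
L_2(z) = (z + 3)z / [18] = (1/18)z^2 + (1/6)z
q(z) = 15·L_0 + (-3)·L_1 + 15·L_2
  15·L_0(z) = (5/6)z^2 - (5/2)z
  (-3)·L_1(z) = (1/3)z^2 - 3
  15·L_2(z) = (5/6)z^2 + (5/2)z
Adding term by term: 2z^2 - 3

q(z) = 2z^2 - 3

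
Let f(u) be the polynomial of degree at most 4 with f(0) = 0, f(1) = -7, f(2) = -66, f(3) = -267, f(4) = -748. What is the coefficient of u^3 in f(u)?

Build the Lagrange basis polynomials:
L_0(u) = (u - 1)(u - 2)(u - 3)(u - 4) / [24] = (1/24)u^4 - (5/12)u^3 + (35/24)u^2 - (25/12)u + 1
L_1(u) = u(u - 2)(u - 3)(u - 4) / [-6] = -(1/6)u^4 + (3/2)u^3 - (13/3)u^2 + 4u
L_2(u) = u(u - 1)(u - 3)(u - 4) / [4] = (1/4)u^4 - 2u^3 + (19/4)u^2 - 3u
L_3(u) = u(u - 1)(u - 2)(u - 4) / [-6] = -(1/6)u^4 + (7/6)u^3 - (7/3)u^2 + (4/3)u
L_4(u) = u(u - 1)(u - 2)(u - 3) / [24] = (1/24)u^4 - (1/4)u^3 + (11/24)u^2 - (1/4)u
f(u) = 0·L_0 + (-7)·L_1 + (-66)·L_2 + (-267)·L_3 + (-748)·L_4
Only the coefficient of u^3 is needed; take it from each L_i and combine:
0·(-5/12) + (-7)·(3/2) + (-66)·(-2) + (-267)·(7/6) + (-748)·(-1/4) = -3

-3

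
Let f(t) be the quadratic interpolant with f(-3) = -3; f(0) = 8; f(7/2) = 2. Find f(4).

Evaluate each Lagrange basis at t = 4:
L_0(4) = (4)·(1/2)/[(-3)·(-13/2)] = 4/39
L_1(4) = (7)·(1/2)/[(3)·(-7/2)] = -1/3
L_2(4) = (7)·(4)/[(13/2)·(7/2)] = 16/13
Sum: (-3)·(4/39) + 8·(-1/3) + 2·(16/13) = -20/39

-20/39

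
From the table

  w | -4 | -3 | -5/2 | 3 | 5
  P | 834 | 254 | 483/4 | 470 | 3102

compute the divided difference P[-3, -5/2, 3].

P[-3,-5/2] = (483/4 - 254) / (-5/2 - (-3)) = -533/2
P[-5/2,3] = (470 - 483/4) / (3 - (-5/2)) = 127/2
P[-3,-5/2,3] = (127/2 - (-533/2)) / (3 - (-3)) = 55

55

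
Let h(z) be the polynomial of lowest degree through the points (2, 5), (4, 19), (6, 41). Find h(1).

1

Using Newton's divided-difference form:
h[2,4] = (19 - 5) / (4 - 2) = 7
h[4,6] = (41 - 19) / (6 - 4) = 11
h[2,4,6] = (11 - 7) / (6 - 2) = 1
h(1) = 5 + 7·(-1) + 1·(-1)·(-3) = 1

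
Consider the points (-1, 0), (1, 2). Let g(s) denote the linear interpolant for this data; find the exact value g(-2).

-1

L_0(-2) = (-3)/[(-2)] = 3/2
L_1(-2) = (-1)/[(2)] = -1/2
Sum: 0 + 2·(-1/2) = -1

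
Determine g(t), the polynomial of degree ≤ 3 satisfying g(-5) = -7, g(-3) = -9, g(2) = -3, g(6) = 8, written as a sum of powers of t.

g(t) = -(179/13860)t^3 + (547/2310)t^2 + (21167/13860)t - 3187/462

L_0(t) = (t + 3)(t - 2)(t - 6) / [-154] = -(1/154)t^3 + (5/154)t^2 + (6/77)t - 18/77
L_1(t) = (t + 5)(t - 2)(t - 6) / [90] = (1/90)t^3 - (1/30)t^2 - (14/45)t + 2/3
L_2(t) = (t + 5)(t + 3)(t - 6) / [-140] = -(1/140)t^3 - (1/70)t^2 + (33/140)t + 9/14
L_3(t) = (t + 5)(t + 3)(t - 2) / [396] = (1/396)t^3 + (1/66)t^2 - (1/396)t - 5/66
g(t) = (-7)·L_0 + (-9)·L_1 + (-3)·L_2 + 8·L_3
  (-7)·L_0(t) = (1/22)t^3 - (5/22)t^2 - (6/11)t + 18/11
  (-9)·L_1(t) = -(1/10)t^3 + (3/10)t^2 + (14/5)t - 6
  (-3)·L_2(t) = (3/140)t^3 + (3/70)t^2 - (99/140)t - 27/14
  8·L_3(t) = (2/99)t^3 + (4/33)t^2 - (2/99)t - 20/33
Adding term by term: -(179/13860)t^3 + (547/2310)t^2 + (21167/13860)t - 3187/462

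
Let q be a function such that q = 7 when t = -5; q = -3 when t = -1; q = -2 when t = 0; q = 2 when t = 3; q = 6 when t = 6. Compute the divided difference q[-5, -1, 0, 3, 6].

73/12320

q[-5,-1] = (-3 - 7) / (-1 - (-5)) = -5/2
q[-1,0] = (-2 - (-3)) / (0 - (-1)) = 1
q[0,3] = (2 - (-2)) / (3 - 0) = 4/3
q[3,6] = (6 - 2) / (6 - 3) = 4/3
q[-5,-1,0] = (1 - (-5/2)) / (0 - (-5)) = 7/10
q[-1,0,3] = (4/3 - 1) / (3 - (-1)) = 1/12
q[0,3,6] = (4/3 - 4/3) / (6 - 0) = 0
q[-5,-1,0,3] = (1/12 - 7/10) / (3 - (-5)) = -37/480
q[-1,0,3,6] = (0 - 1/12) / (6 - (-1)) = -1/84
q[-5,-1,0,3,6] = (-1/84 - (-37/480)) / (6 - (-5)) = 73/12320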